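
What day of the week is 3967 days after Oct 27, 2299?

Wednesday

First find the weekday of Oct 27, 2299. Doomsday rule: the anchor day for the 2200s is Friday. For year 99: 99÷12 = 8 r 3, and 3÷4 = 0, so 8+3+0 = 11.
Friday + 11 ≡ Tuesday — that's 2299's doomsday.
In October the doomsday date is Oct 10.
Oct 27 is 17 days after Oct 10; 17 mod 7 = 3, so Tuesday + 3 = Friday.
3967 mod 7 = 5, so 3967 days after a Friday is Friday + 5 = Wednesday.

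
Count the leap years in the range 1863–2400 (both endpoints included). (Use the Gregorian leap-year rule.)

Multiples of 4 in [1863,2400]: 135.
Of those, multiples of 100: 6 (not leap unless ÷400).
Multiples of 400: 2.
Leap years = 135 − 6 + 2 = 131.

131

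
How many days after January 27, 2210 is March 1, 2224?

5147

Jan 27, 2210 → Jan 27, 2211: 365 days.
Jan 27, 2211 → Jan 27, 2212: 365 days.
Jan 27, 2212 → Jan 27, 2213: 366 days (Feb 29, 2212 is in that span).
Jan 27, 2213 → Jan 27, 2214: 365 days.
Jan 27, 2214 → Jan 27, 2215: 365 days.
Jan 27, 2215 → Jan 27, 2216: 365 days.
Jan 27, 2216 → Jan 27, 2217: 366 days (Feb 29, 2216 is in that span).
Jan 27, 2217 → Jan 27, 2218: 365 days.
Jan 27, 2218 → Jan 27, 2219: 365 days.
Jan 27, 2219 → Jan 27, 2220: 365 days.
Jan 27, 2220 → Jan 27, 2221: 366 days (Feb 29, 2220 is in that span).
Jan 27, 2221 → Jan 27, 2222: 365 days.
Jan 27, 2222 → Jan 27, 2223: 365 days.
Jan 27, 2223 → Feb 27, 2223: 31 days (January has 31).
Feb 27, 2223 → Mar 27, 2223: 28 days (February has 28).
Mar 27, 2223 → Apr 27, 2223: 31 days (March has 31).
Apr 27, 2223 → May 27, 2223: 30 days (April has 30).
May 27, 2223 → Jun 27, 2223: 31 days (May has 31).
Jun 27, 2223 → Jul 27, 2223: 30 days (June has 30).
Jul 27, 2223 → Aug 27, 2223: 31 days (July has 31).
Aug 27, 2223 → Sep 27, 2223: 31 days (August has 31).
Sep 27, 2223 → Oct 27, 2223: 30 days (September has 30).
Oct 27, 2223 → Nov 27, 2223: 31 days (October has 31).
Nov 27, 2223 → Dec 27, 2223: 30 days (November has 30).
Dec 27, 2223 → Jan 27, 2224: 31 days (December has 31).
Jan 27, 2224 → Feb 27, 2224: 31 days (January has 31).
Feb 27, 2224 → Mar 1, 2224: 3 days.
Total: 5147 days.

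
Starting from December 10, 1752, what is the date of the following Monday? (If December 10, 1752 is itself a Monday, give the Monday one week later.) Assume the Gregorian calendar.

Dec 10, 1752 is a Sunday.
From Sunday to the next Monday is 1 day.
Dec 10, 1752 + 1 = Dec 11, 1752.

December 11, 1752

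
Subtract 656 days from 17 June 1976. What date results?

−366 (one year; includes Feb 29, 1976) → Jun 17, 1975 (290 left).
−17 → May 31, 1975 (end of May, 31 days; 273 left).
−31 → Apr 30, 1975 (end of Apr, 30 days; 242 left).
−30 → Mar 31, 1975 (end of Mar, 31 days; 212 left).
−31 → Feb 28, 1975 (end of Feb, 28 days; 181 left).
−28 → Jan 31, 1975 (end of Jan, 31 days; 153 left).
−31 → Dec 31, 1974 (end of Dec, 31 days; 122 left).
−31 → Nov 30, 1974 (end of Nov, 30 days; 91 left).
−30 → Oct 31, 1974 (end of Oct, 31 days; 61 left).
−31 → Sep 30, 1974 (end of Sep, 30 days; 30 left).
−30 → Aug 31, 1974 (end of Aug, 31 days; 0 left).

August 31, 1974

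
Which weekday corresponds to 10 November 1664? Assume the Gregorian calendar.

Monday

Doomsday rule: the anchor day for the 1600s is Tuesday. For year 64: 64÷12 = 5 r 4, and 4÷4 = 1, so 5+4+1 = 10.
Tuesday + 10 ≡ Friday — that's 1664's doomsday.
In November the doomsday date is Nov 7.
Nov 10 is 3 days after Nov 7; 3 mod 7 = 3, so Friday + 3 = Monday.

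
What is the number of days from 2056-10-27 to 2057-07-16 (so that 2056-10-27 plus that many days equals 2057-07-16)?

262

Oct 27, 2056 → Nov 27, 2056: 31 days (October has 31).
Nov 27, 2056 → Dec 27, 2056: 30 days (November has 30).
Dec 27, 2056 → Jan 27, 2057: 31 days (December has 31).
Jan 27, 2057 → Feb 27, 2057: 31 days (January has 31).
Feb 27, 2057 → Mar 27, 2057: 28 days (February has 28).
Mar 27, 2057 → Apr 27, 2057: 31 days (March has 31).
Apr 27, 2057 → May 27, 2057: 30 days (April has 30).
May 27, 2057 → Jun 27, 2057: 31 days (May has 31).
Jun 27, 2057 → Jul 16, 2057: 19 days.
Total: 262 days.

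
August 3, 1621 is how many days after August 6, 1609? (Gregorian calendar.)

4380

Aug 6, 1609 → Aug 6, 1610: 365 days.
Aug 6, 1610 → Aug 6, 1611: 365 days.
Aug 6, 1611 → Aug 6, 1612: 366 days (Feb 29, 1612 is in that span).
Aug 6, 1612 → Aug 6, 1613: 365 days.
Aug 6, 1613 → Aug 6, 1614: 365 days.
Aug 6, 1614 → Aug 6, 1615: 365 days.
Aug 6, 1615 → Aug 6, 1616: 366 days (Feb 29, 1616 is in that span).
Aug 6, 1616 → Aug 6, 1617: 365 days.
Aug 6, 1617 → Aug 6, 1618: 365 days.
Aug 6, 1618 → Aug 6, 1619: 365 days.
Aug 6, 1619 → Aug 6, 1620: 366 days (Feb 29, 1620 is in that span).
Aug 6, 1620 → Sep 6, 1620: 31 days (August has 31).
Sep 6, 1620 → Oct 6, 1620: 30 days (September has 30).
Oct 6, 1620 → Nov 6, 1620: 31 days (October has 31).
Nov 6, 1620 → Dec 6, 1620: 30 days (November has 30).
Dec 6, 1620 → Jan 6, 1621: 31 days (December has 31).
Jan 6, 1621 → Feb 6, 1621: 31 days (January has 31).
Feb 6, 1621 → Mar 6, 1621: 28 days (February has 28).
Mar 6, 1621 → Apr 6, 1621: 31 days (March has 31).
Apr 6, 1621 → May 6, 1621: 30 days (April has 30).
May 6, 1621 → Jun 6, 1621: 31 days (May has 31).
Jun 6, 1621 → Jul 6, 1621: 30 days (June has 30).
Jul 6, 1621 → Aug 3, 1621: 28 days.
Total: 4380 days.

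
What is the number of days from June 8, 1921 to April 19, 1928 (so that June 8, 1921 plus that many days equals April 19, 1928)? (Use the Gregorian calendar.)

Jun 8, 1921 → Jun 8, 1922: 365 days.
Jun 8, 1922 → Jun 8, 1923: 365 days.
Jun 8, 1923 → Jun 8, 1924: 366 days (Feb 29, 1924 is in that span).
Jun 8, 1924 → Jun 8, 1925: 365 days.
Jun 8, 1925 → Jun 8, 1926: 365 days.
Jun 8, 1926 → Jun 8, 1927: 365 days.
Jun 8, 1927 → Jul 8, 1927: 30 days (June has 30).
Jul 8, 1927 → Aug 8, 1927: 31 days (July has 31).
Aug 8, 1927 → Sep 8, 1927: 31 days (August has 31).
Sep 8, 1927 → Oct 8, 1927: 30 days (September has 30).
Oct 8, 1927 → Nov 8, 1927: 31 days (October has 31).
Nov 8, 1927 → Dec 8, 1927: 30 days (November has 30).
Dec 8, 1927 → Jan 8, 1928: 31 days (December has 31).
Jan 8, 1928 → Feb 8, 1928: 31 days (January has 31).
Feb 8, 1928 → Mar 8, 1928: 29 days (February has 29).
Mar 8, 1928 → Apr 8, 1928: 31 days (March has 31).
Apr 8, 1928 → Apr 19, 1928: 11 days.
Total: 2507 days.

2507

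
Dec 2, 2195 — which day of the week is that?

Doomsday rule: the anchor day for the 2100s is Sunday. For year 95: 95÷12 = 7 r 11, and 11÷4 = 2, so 7+11+2 = 20.
Sunday + 20 ≡ Saturday — that's 2195's doomsday.
In December the doomsday date is Dec 12.
Dec 2 is 10 days before Dec 12; 10 mod 7 = 3, so Saturday − 3 = Wednesday.

Wednesday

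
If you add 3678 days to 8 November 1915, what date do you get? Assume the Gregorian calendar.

+366 (one year; includes Feb 29, 1916) → Nov 8, 1916 (3312 left).
+365 (one year) → Nov 8, 1917 (2947 left).
+365 (one year) → Nov 8, 1918 (2582 left).
+365 (one year) → Nov 8, 1919 (2217 left).
+366 (one year; includes Feb 29, 1920) → Nov 8, 1920 (1851 left).
+365 (one year) → Nov 8, 1921 (1486 left).
+365 (one year) → Nov 8, 1922 (1121 left).
+365 (one year) → Nov 8, 1923 (756 left).
+366 (one year; includes Feb 29, 1924) → Nov 8, 1924 (390 left).
Nov has 30 days: +23 → Dec 1, 1924 (367 left).
Dec has 31 days: +31 → Jan 1, 1925 (336 left).
Jan has 31 days: +31 → Feb 1, 1925 (305 left).
Feb has 28 days: +28 → Mar 1, 1925 (277 left).
Mar has 31 days: +31 → Apr 1, 1925 (246 left).
Apr has 30 days: +30 → May 1, 1925 (216 left).
May has 31 days: +31 → Jun 1, 1925 (185 left).
Jun has 30 days: +30 → Jul 1, 1925 (155 left).
Jul has 31 days: +31 → Aug 1, 1925 (124 left).
Aug has 31 days: +31 → Sep 1, 1925 (93 left).
Sep has 30 days: +30 → Oct 1, 1925 (63 left).
Oct has 31 days: +31 → Nov 1, 1925 (32 left).
Nov has 30 days: +30 → Dec 1, 1925 (2 left).
+2 → Dec 3, 1925.

December 3, 1925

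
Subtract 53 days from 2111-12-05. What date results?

October 13, 2111

−5 → Nov 30, 2111 (end of Nov, 30 days; 48 left).
−30 → Oct 31, 2111 (end of Oct, 31 days; 18 left).
−18 → Oct 13, 2111.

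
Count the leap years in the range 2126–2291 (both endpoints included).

Multiples of 4 in [2126,2291]: 41.
Of those, multiples of 100: 1 (not leap unless ÷400).
Multiples of 400: 0.
Leap years = 41 − 1 + 0 = 40.

40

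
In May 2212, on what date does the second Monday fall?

May 11, 2212

May 1, 2212 is a Friday.
The first Monday is therefore May 4 (3 days later).
The second Monday is 4 + 1×7 = May 11.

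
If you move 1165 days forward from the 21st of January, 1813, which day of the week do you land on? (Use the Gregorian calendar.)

First find the weekday of Jan 21, 1813. Doomsday rule: the anchor day for the 1800s is Friday. For year 13: 13÷12 = 1 r 1, and 1÷4 = 0, so 1+1+0 = 2.
Friday + 2 ≡ Sunday — that's 1813's doomsday.
In January the doomsday date is Jan 3 (1813 is not a leap year).
Jan 21 is 18 days after Jan 3; 18 mod 7 = 4, so Sunday + 4 = Thursday.
1165 mod 7 = 3, so 1165 days after a Thursday is Thursday + 3 = Sunday.

Sunday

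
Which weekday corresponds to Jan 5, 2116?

Sunday

Doomsday rule: the anchor day for the 2100s is Sunday. For year 16: 16÷12 = 1 r 4, and 4÷4 = 1, so 1+4+1 = 6.
Sunday + 6 ≡ Saturday — that's 2116's doomsday.
In January the doomsday date is Jan 4 (2116 is a leap year (divisible by 4)).
Jan 5 is 1 day after Jan 4; 1 mod 7 = 1, so Saturday + 1 = Sunday.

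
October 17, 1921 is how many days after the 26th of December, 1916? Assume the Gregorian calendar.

1756

Dec 26, 1916 → Dec 26, 1917: 365 days.
Dec 26, 1917 → Dec 26, 1918: 365 days.
Dec 26, 1918 → Dec 26, 1919: 365 days.
Dec 26, 1919 → Dec 26, 1920: 366 days (Feb 29, 1920 is in that span).
Dec 26, 1920 → Jan 26, 1921: 31 days (December has 31).
Jan 26, 1921 → Feb 26, 1921: 31 days (January has 31).
Feb 26, 1921 → Mar 26, 1921: 28 days (February has 28).
Mar 26, 1921 → Apr 26, 1921: 31 days (March has 31).
Apr 26, 1921 → May 26, 1921: 30 days (April has 30).
May 26, 1921 → Jun 26, 1921: 31 days (May has 31).
Jun 26, 1921 → Jul 26, 1921: 30 days (June has 30).
Jul 26, 1921 → Aug 26, 1921: 31 days (July has 31).
Aug 26, 1921 → Sep 26, 1921: 31 days (August has 31).
Sep 26, 1921 → Oct 17, 1921: 21 days.
Total: 1756 days.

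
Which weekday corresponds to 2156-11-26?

Friday

Doomsday rule: the anchor day for the 2100s is Sunday. For year 56: 56÷12 = 4 r 8, and 8÷4 = 2, so 4+8+2 = 14.
Sunday + 14 ≡ Sunday — that's 2156's doomsday.
In November the doomsday date is Nov 7.
Nov 26 is 19 days after Nov 7; 19 mod 7 = 5, so Sunday + 5 = Friday.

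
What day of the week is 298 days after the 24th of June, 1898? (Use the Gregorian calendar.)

Tuesday

First find the weekday of Jun 24, 1898. Doomsday rule: the anchor day for the 1800s is Friday. For year 98: 98÷12 = 8 r 2, and 2÷4 = 0, so 8+2+0 = 10.
Friday + 10 ≡ Monday — that's 1898's doomsday.
In June the doomsday date is Jun 6.
Jun 24 is 18 days after Jun 6; 18 mod 7 = 4, so Monday + 4 = Friday.
298 mod 7 = 4, so 298 days after a Friday is Friday + 4 = Tuesday.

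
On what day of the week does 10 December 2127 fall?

Doomsday rule: the anchor day for the 2100s is Sunday. For year 27: 27÷12 = 2 r 3, and 3÷4 = 0, so 2+3+0 = 5.
Sunday + 5 ≡ Friday — that's 2127's doomsday.
In December the doomsday date is Dec 12.
Dec 10 is 2 days before Dec 12; 2 mod 7 = 2, so Friday − 2 = Wednesday.

Wednesday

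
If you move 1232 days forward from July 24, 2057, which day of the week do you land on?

Jul 24, 2057 is a Tuesday.
1232 mod 7 = 0, so 1232 days after a Tuesday is Tuesday + 0 = Tuesday.

Tuesday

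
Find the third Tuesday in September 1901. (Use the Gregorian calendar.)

September 17, 1901

September 1, 1901 is a Sunday.
The first Tuesday is therefore September 3 (2 days later).
The third Tuesday is 3 + 2×7 = September 17.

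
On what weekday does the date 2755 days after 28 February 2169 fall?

First find the weekday of Feb 28, 2169. Doomsday rule: the anchor day for the 2100s is Sunday. For year 69: 69÷12 = 5 r 9, and 9÷4 = 2, so 5+9+2 = 16.
Sunday + 16 ≡ Tuesday — that's 2169's doomsday.
In February the doomsday date is Feb 28 (2169 is not a leap year).
Feb 28 is the doomsday itself: Tuesday.
2755 mod 7 = 4, so 2755 days after a Tuesday is Tuesday + 4 = Saturday.

Saturday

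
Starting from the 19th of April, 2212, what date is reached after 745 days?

May 4, 2214

+365 (one year) → Apr 19, 2213 (380 left).
Apr has 30 days: +12 → May 1, 2213 (368 left).
May has 31 days: +31 → Jun 1, 2213 (337 left).
Jun has 30 days: +30 → Jul 1, 2213 (307 left).
Jul has 31 days: +31 → Aug 1, 2213 (276 left).
Aug has 31 days: +31 → Sep 1, 2213 (245 left).
Sep has 30 days: +30 → Oct 1, 2213 (215 left).
Oct has 31 days: +31 → Nov 1, 2213 (184 left).
Nov has 30 days: +30 → Dec 1, 2213 (154 left).
Dec has 31 days: +31 → Jan 1, 2214 (123 left).
Jan has 31 days: +31 → Feb 1, 2214 (92 left).
Feb has 28 days: +28 → Mar 1, 2214 (64 left).
Mar has 31 days: +31 → Apr 1, 2214 (33 left).
Apr has 30 days: +30 → May 1, 2214 (3 left).
+3 → May 4, 2214.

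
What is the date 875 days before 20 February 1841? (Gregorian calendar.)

−366 (one year; includes Feb 29, 1840) → Feb 20, 1840 (509 left).
−365 (one year) → Feb 20, 1839 (144 left).
−20 → Jan 31, 1839 (end of Jan, 31 days; 124 left).
−31 → Dec 31, 1838 (end of Dec, 31 days; 93 left).
−31 → Nov 30, 1838 (end of Nov, 30 days; 62 left).
−30 → Oct 31, 1838 (end of Oct, 31 days; 32 left).
−31 → Sep 30, 1838 (end of Sep, 30 days; 1 left).
−1 → Sep 29, 1838.

September 29, 1838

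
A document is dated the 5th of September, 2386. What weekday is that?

Doomsday rule: the anchor day for the 2300s is Wednesday. For year 86: 86÷12 = 7 r 2, and 2÷4 = 0, so 7+2+0 = 9.
Wednesday + 9 ≡ Friday — that's 2386's doomsday.
In September the doomsday date is Sep 5.
Sep 5 is the doomsday itself: Friday.

Friday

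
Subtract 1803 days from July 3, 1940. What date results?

July 27, 1935

−366 (one year; includes Feb 29, 1940) → Jul 3, 1939 (1437 left).
−365 (one year) → Jul 3, 1938 (1072 left).
−365 (one year) → Jul 3, 1937 (707 left).
−365 (one year) → Jul 3, 1936 (342 left).
−3 → Jun 30, 1936 (end of Jun, 30 days; 339 left).
−30 → May 31, 1936 (end of May, 31 days; 309 left).
−31 → Apr 30, 1936 (end of Apr, 30 days; 278 left).
−30 → Mar 31, 1936 (end of Mar, 31 days; 248 left).
−31 → Feb 29, 1936 (end of Feb, 29 days; 217 left).
−29 → Jan 31, 1936 (end of Jan, 31 days; 188 left).
−31 → Dec 31, 1935 (end of Dec, 31 days; 157 left).
−31 → Nov 30, 1935 (end of Nov, 30 days; 126 left).
−30 → Oct 31, 1935 (end of Oct, 31 days; 96 left).
−31 → Sep 30, 1935 (end of Sep, 30 days; 65 left).
−30 → Aug 31, 1935 (end of Aug, 31 days; 35 left).
−31 → Jul 31, 1935 (end of Jul, 31 days; 4 left).
−4 → Jul 27, 1935.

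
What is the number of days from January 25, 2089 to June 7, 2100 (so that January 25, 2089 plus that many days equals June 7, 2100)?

4150

Jan 25, 2089 → Jan 25, 2090: 365 days.
Jan 25, 2090 → Jan 25, 2091: 365 days.
Jan 25, 2091 → Jan 25, 2092: 365 days.
Jan 25, 2092 → Jan 25, 2093: 366 days (Feb 29, 2092 is in that span).
Jan 25, 2093 → Jan 25, 2094: 365 days.
Jan 25, 2094 → Jan 25, 2095: 365 days.
Jan 25, 2095 → Jan 25, 2096: 365 days.
Jan 25, 2096 → Jan 25, 2097: 366 days (Feb 29, 2096 is in that span).
Jan 25, 2097 → Jan 25, 2098: 365 days.
Jan 25, 2098 → Jan 25, 2099: 365 days.
Jan 25, 2099 → Jan 25, 2100: 365 days.
Jan 25, 2100 → Feb 25, 2100: 31 days (January has 31).
Feb 25, 2100 → Mar 25, 2100: 28 days (February has 28).
Mar 25, 2100 → Apr 25, 2100: 31 days (March has 31).
Apr 25, 2100 → May 25, 2100: 30 days (April has 30).
May 25, 2100 → Jun 7, 2100: 13 days.
Total: 4150 days.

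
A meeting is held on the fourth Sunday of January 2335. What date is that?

January 1, 2335 is a Tuesday.
The first Sunday is therefore January 6 (5 days later).
The fourth Sunday is 6 + 3×7 = January 27.

January 27, 2335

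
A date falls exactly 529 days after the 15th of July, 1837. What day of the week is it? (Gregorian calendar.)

Wednesday

Jul 15, 1837 is a Saturday.
529 mod 7 = 4, so 529 days after a Saturday is Saturday + 4 = Wednesday.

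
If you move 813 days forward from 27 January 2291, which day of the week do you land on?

First find the weekday of Jan 27, 2291. Doomsday rule: the anchor day for the 2200s is Friday. For year 91: 91÷12 = 7 r 7, and 7÷4 = 1, so 7+7+1 = 15.
Friday + 15 ≡ Saturday — that's 2291's doomsday.
In January the doomsday date is Jan 3 (2291 is not a leap year).
Jan 27 is 24 days after Jan 3; 24 mod 7 = 3, so Saturday + 3 = Tuesday.
813 mod 7 = 1, so 813 days after a Tuesday is Tuesday + 1 = Wednesday.

Wednesday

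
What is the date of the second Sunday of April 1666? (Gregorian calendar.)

April 1, 1666 is a Thursday.
The first Sunday is therefore April 4 (3 days later).
The second Sunday is 4 + 1×7 = April 11.

April 11, 1666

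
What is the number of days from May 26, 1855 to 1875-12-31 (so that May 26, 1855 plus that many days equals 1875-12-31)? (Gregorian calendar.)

May 26, 1855 → May 26, 1856: 366 days (Feb 29, 1856 is in that span).
May 26, 1856 → May 26, 1857: 365 days.
May 26, 1857 → May 26, 1858: 365 days.
May 26, 1858 → May 26, 1859: 365 days.
May 26, 1859 → May 26, 1860: 366 days (Feb 29, 1860 is in that span).
May 26, 1860 → May 26, 1861: 365 days.
May 26, 1861 → May 26, 1862: 365 days.
May 26, 1862 → May 26, 1863: 365 days.
May 26, 1863 → May 26, 1864: 366 days (Feb 29, 1864 is in that span).
May 26, 1864 → May 26, 1865: 365 days.
May 26, 1865 → May 26, 1866: 365 days.
May 26, 1866 → May 26, 1867: 365 days.
May 26, 1867 → May 26, 1868: 366 days (Feb 29, 1868 is in that span).
May 26, 1868 → May 26, 1869: 365 days.
May 26, 1869 → May 26, 1870: 365 days.
May 26, 1870 → May 26, 1871: 365 days.
May 26, 1871 → May 26, 1872: 366 days (Feb 29, 1872 is in that span).
May 26, 1872 → May 26, 1873: 365 days.
May 26, 1873 → May 26, 1874: 365 days.
May 26, 1874 → May 26, 1875: 365 days.
May 26, 1875 → Jun 26, 1875: 31 days (May has 31).
Jun 26, 1875 → Jul 26, 1875: 30 days (June has 30).
Jul 26, 1875 → Aug 26, 1875: 31 days (July has 31).
Aug 26, 1875 → Sep 26, 1875: 31 days (August has 31).
Sep 26, 1875 → Oct 26, 1875: 30 days (September has 30).
Oct 26, 1875 → Nov 26, 1875: 31 days (October has 31).
Nov 26, 1875 → Dec 26, 1875: 30 days (November has 30).
Dec 26, 1875 → Dec 31, 1875: 5 days.
Total: 7524 days.

7524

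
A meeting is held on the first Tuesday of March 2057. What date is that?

March 6, 2057

March 1, 2057 is a Thursday.
The first Tuesday is therefore March 6 (5 days later).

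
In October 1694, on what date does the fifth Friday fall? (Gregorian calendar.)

October 29, 1694

October 1, 1694 is a Friday.
The first Friday is therefore October 1 (same day).
The fifth Friday is 1 + 4×7 = October 29.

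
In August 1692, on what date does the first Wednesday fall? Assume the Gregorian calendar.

August 1, 1692 is a Friday.
The first Wednesday is therefore August 6 (5 days later).

August 6, 1692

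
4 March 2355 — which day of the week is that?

Doomsday rule: the anchor day for the 2300s is Wednesday. For year 55: 55÷12 = 4 r 7, and 7÷4 = 1, so 4+7+1 = 12.
Wednesday + 12 ≡ Monday — that's 2355's doomsday.
In March the doomsday date is Mar 14.
Mar 4 is 10 days before Mar 14; 10 mod 7 = 3, so Monday − 3 = Friday.

Friday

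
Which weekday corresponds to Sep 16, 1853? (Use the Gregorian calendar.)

Doomsday rule: the anchor day for the 1800s is Friday. For year 53: 53÷12 = 4 r 5, and 5÷4 = 1, so 4+5+1 = 10.
Friday + 10 ≡ Monday — that's 1853's doomsday.
In September the doomsday date is Sep 5.
Sep 16 is 11 days after Sep 5; 11 mod 7 = 4, so Monday + 4 = Friday.

Friday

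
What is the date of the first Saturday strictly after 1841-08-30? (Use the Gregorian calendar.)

September 4, 1841

Aug 30, 1841 is a Monday.
From Monday to the next Saturday is 5 days.
Aug 30, 1841 + 5 = Sep 4, 1841.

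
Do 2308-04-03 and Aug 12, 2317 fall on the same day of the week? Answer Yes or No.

No

From Apr 3, 2308 to Aug 12, 2317 is 3418 days.
3418 mod 7 = 2, so they are different weekdays.
(Apr 3, 2308 is a Friday; Aug 12, 2317 is a Sunday.)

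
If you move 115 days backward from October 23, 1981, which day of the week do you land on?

First find the weekday of Oct 23, 1981. Doomsday rule: the anchor day for the 1900s is Wednesday. For year 81: 81÷12 = 6 r 9, and 9÷4 = 2, so 6+9+2 = 17.
Wednesday + 17 ≡ Saturday — that's 1981's doomsday.
In October the doomsday date is Oct 10.
Oct 23 is 13 days after Oct 10; 13 mod 7 = 6, so Saturday + 6 = Friday.
115 mod 7 = 3, so 115 days before a Friday is Friday − 3 = Tuesday.

Tuesday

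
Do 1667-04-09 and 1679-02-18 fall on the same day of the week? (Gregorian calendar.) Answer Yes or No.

Yes

From Apr 9, 1667 to Feb 18, 1679 is 4333 days.
4333 mod 7 = 0, so they are the same weekday.
(Apr 9, 1667 is a Saturday; Feb 18, 1679 is a Saturday.)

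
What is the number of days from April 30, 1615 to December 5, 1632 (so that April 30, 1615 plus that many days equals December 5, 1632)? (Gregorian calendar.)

Apr 30, 1615 → Apr 30, 1616: 366 days (Feb 29, 1616 is in that span).
Apr 30, 1616 → Apr 30, 1617: 365 days.
Apr 30, 1617 → Apr 30, 1618: 365 days.
Apr 30, 1618 → Apr 30, 1619: 365 days.
Apr 30, 1619 → Apr 30, 1620: 366 days (Feb 29, 1620 is in that span).
Apr 30, 1620 → Apr 30, 1621: 365 days.
Apr 30, 1621 → Apr 30, 1622: 365 days.
Apr 30, 1622 → Apr 30, 1623: 365 days.
Apr 30, 1623 → Apr 30, 1624: 366 days (Feb 29, 1624 is in that span).
Apr 30, 1624 → Apr 30, 1625: 365 days.
Apr 30, 1625 → Apr 30, 1626: 365 days.
Apr 30, 1626 → Apr 30, 1627: 365 days.
Apr 30, 1627 → Apr 30, 1628: 366 days (Feb 29, 1628 is in that span).
Apr 30, 1628 → Apr 30, 1629: 365 days.
Apr 30, 1629 → Apr 30, 1630: 365 days.
Apr 30, 1630 → Apr 30, 1631: 365 days.
Apr 30, 1631 → Apr 30, 1632: 366 days (Feb 29, 1632 is in that span).
Apr 30, 1632 → May 30, 1632: 30 days (April has 30).
May 30, 1632 → Jun 30, 1632: 31 days (May has 31).
Jun 30, 1632 → Jul 30, 1632: 30 days (June has 30).
Jul 30, 1632 → Aug 30, 1632: 31 days (July has 31).
Aug 30, 1632 → Sep 30, 1632: 31 days (August has 31).
Sep 30, 1632 → Oct 30, 1632: 30 days (September has 30).
Oct 30, 1632 → Nov 30, 1632: 31 days (October has 31).
Nov 30, 1632 → Dec 5, 1632: 5 days.
Total: 6429 days.

6429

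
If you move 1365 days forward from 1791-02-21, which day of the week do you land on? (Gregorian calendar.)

Feb 21, 1791 is a Monday.
1365 mod 7 = 0, so 1365 days after a Monday is Monday + 0 = Monday.

Monday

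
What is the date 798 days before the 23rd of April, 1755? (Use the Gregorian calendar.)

February 14, 1753

−365 (one year) → Apr 23, 1754 (433 left).
−365 (one year) → Apr 23, 1753 (68 left).
−23 → Mar 31, 1753 (end of Mar, 31 days; 45 left).
−31 → Feb 28, 1753 (end of Feb, 28 days; 14 left).
−14 → Feb 14, 1753.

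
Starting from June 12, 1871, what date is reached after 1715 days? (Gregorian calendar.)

February 21, 1876

+366 (one year; includes Feb 29, 1872) → Jun 12, 1872 (1349 left).
+365 (one year) → Jun 12, 1873 (984 left).
+365 (one year) → Jun 12, 1874 (619 left).
+365 (one year) → Jun 12, 1875 (254 left).
Jun has 30 days: +19 → Jul 1, 1875 (235 left).
Jul has 31 days: +31 → Aug 1, 1875 (204 left).
Aug has 31 days: +31 → Sep 1, 1875 (173 left).
Sep has 30 days: +30 → Oct 1, 1875 (143 left).
Oct has 31 days: +31 → Nov 1, 1875 (112 left).
Nov has 30 days: +30 → Dec 1, 1875 (82 left).
Dec has 31 days: +31 → Jan 1, 1876 (51 left).
Jan has 31 days: +31 → Feb 1, 1876 (20 left).
+20 → Feb 21, 1876.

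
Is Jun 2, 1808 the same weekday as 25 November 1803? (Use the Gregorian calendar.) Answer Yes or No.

From Nov 25, 1803 to Jun 2, 1808 is 1651 days.
1651 mod 7 = 6, so they are different weekdays.
(Nov 25, 1803 is a Friday; Jun 2, 1808 is a Thursday.)

No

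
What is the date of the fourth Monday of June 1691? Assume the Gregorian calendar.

June 1, 1691 is a Friday.
The first Monday is therefore June 4 (3 days later).
The fourth Monday is 4 + 3×7 = June 25.

June 25, 1691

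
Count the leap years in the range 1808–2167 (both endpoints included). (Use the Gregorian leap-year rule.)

88

Multiples of 4 in [1808,2167]: 90.
Of those, multiples of 100: 3 (not leap unless ÷400).
Multiples of 400: 1.
Leap years = 90 − 3 + 1 = 88.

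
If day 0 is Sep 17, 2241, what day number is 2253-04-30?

4243

Sep 17, 2241 → Sep 17, 2242: 365 days.
Sep 17, 2242 → Sep 17, 2243: 365 days.
Sep 17, 2243 → Sep 17, 2244: 366 days (Feb 29, 2244 is in that span).
Sep 17, 2244 → Sep 17, 2245: 365 days.
Sep 17, 2245 → Sep 17, 2246: 365 days.
Sep 17, 2246 → Sep 17, 2247: 365 days.
Sep 17, 2247 → Sep 17, 2248: 366 days (Feb 29, 2248 is in that span).
Sep 17, 2248 → Sep 17, 2249: 365 days.
Sep 17, 2249 → Sep 17, 2250: 365 days.
Sep 17, 2250 → Sep 17, 2251: 365 days.
Sep 17, 2251 → Sep 17, 2252: 366 days (Feb 29, 2252 is in that span).
Sep 17, 2252 → Oct 17, 2252: 30 days (September has 30).
Oct 17, 2252 → Nov 17, 2252: 31 days (October has 31).
Nov 17, 2252 → Dec 17, 2252: 30 days (November has 30).
Dec 17, 2252 → Jan 17, 2253: 31 days (December has 31).
Jan 17, 2253 → Feb 17, 2253: 31 days (January has 31).
Feb 17, 2253 → Mar 17, 2253: 28 days (February has 28).
Mar 17, 2253 → Apr 17, 2253: 31 days (March has 31).
Apr 17, 2253 → Apr 30, 2253: 13 days.
Total: 4243 days.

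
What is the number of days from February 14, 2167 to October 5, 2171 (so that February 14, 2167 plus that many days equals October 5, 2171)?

Feb 14, 2167 → Feb 14, 2168: 365 days.
Feb 14, 2168 → Feb 14, 2169: 366 days (Feb 29, 2168 is in that span).
Feb 14, 2169 → Feb 14, 2170: 365 days.
Feb 14, 2170 → Feb 14, 2171: 365 days.
Feb 14, 2171 → Mar 14, 2171: 28 days (February has 28).
Mar 14, 2171 → Apr 14, 2171: 31 days (March has 31).
Apr 14, 2171 → May 14, 2171: 30 days (April has 30).
May 14, 2171 → Jun 14, 2171: 31 days (May has 31).
Jun 14, 2171 → Jul 14, 2171: 30 days (June has 30).
Jul 14, 2171 → Aug 14, 2171: 31 days (July has 31).
Aug 14, 2171 → Sep 14, 2171: 31 days (August has 31).
Sep 14, 2171 → Oct 5, 2171: 21 days.
Total: 1694 days.

1694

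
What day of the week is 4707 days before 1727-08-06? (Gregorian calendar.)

Sunday

First find the weekday of Aug 6, 1727. Doomsday rule: the anchor day for the 1700s is Sunday. For year 27: 27÷12 = 2 r 3, and 3÷4 = 0, so 2+3+0 = 5.
Sunday + 5 ≡ Friday — that's 1727's doomsday.
In August the doomsday date is Aug 8.
Aug 6 is 2 days before Aug 8; 2 mod 7 = 2, so Friday − 2 = Wednesday.
4707 mod 7 = 3, so 4707 days before a Wednesday is Wednesday − 3 = Sunday.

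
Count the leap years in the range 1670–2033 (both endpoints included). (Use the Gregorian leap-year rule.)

Multiples of 4 in [1670,2033]: 91.
Of those, multiples of 100: 4 (not leap unless ÷400).
Multiples of 400: 1.
Leap years = 91 − 4 + 1 = 88.

88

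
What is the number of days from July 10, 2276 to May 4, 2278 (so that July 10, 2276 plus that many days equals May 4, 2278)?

663

Jul 10, 2276 → Jul 10, 2277: 365 days.
Jul 10, 2277 → Aug 10, 2277: 31 days (July has 31).
Aug 10, 2277 → Sep 10, 2277: 31 days (August has 31).
Sep 10, 2277 → Oct 10, 2277: 30 days (September has 30).
Oct 10, 2277 → Nov 10, 2277: 31 days (October has 31).
Nov 10, 2277 → Dec 10, 2277: 30 days (November has 30).
Dec 10, 2277 → Jan 10, 2278: 31 days (December has 31).
Jan 10, 2278 → Feb 10, 2278: 31 days (January has 31).
Feb 10, 2278 → Mar 10, 2278: 28 days (February has 28).
Mar 10, 2278 → Apr 10, 2278: 31 days (March has 31).
Apr 10, 2278 → May 4, 2278: 24 days.
Total: 663 days.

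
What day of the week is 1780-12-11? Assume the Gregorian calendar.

Doomsday rule: the anchor day for the 1700s is Sunday. For year 80: 80÷12 = 6 r 8, and 8÷4 = 2, so 6+8+2 = 16.
Sunday + 16 ≡ Tuesday — that's 1780's doomsday.
In December the doomsday date is Dec 12.
Dec 11 is 1 day before Dec 12; 1 mod 7 = 1, so Tuesday − 1 = Monday.

Monday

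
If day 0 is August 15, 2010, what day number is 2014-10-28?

Aug 15, 2010 → Aug 15, 2011: 365 days.
Aug 15, 2011 → Aug 15, 2012: 366 days (Feb 29, 2012 is in that span).
Aug 15, 2012 → Aug 15, 2013: 365 days.
Aug 15, 2013 → Aug 15, 2014: 365 days.
Aug 15, 2014 → Sep 15, 2014: 31 days (August has 31).
Sep 15, 2014 → Oct 15, 2014: 30 days (September has 30).
Oct 15, 2014 → Oct 28, 2014: 13 days.
Total: 1535 days.

1535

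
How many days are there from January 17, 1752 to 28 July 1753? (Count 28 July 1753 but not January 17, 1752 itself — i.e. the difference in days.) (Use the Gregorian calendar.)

Jan 17, 1752 → Jan 17, 1753: 366 days (Feb 29, 1752 is in that span).
Jan 17, 1753 → Feb 17, 1753: 31 days (January has 31).
Feb 17, 1753 → Mar 17, 1753: 28 days (February has 28).
Mar 17, 1753 → Apr 17, 1753: 31 days (March has 31).
Apr 17, 1753 → May 17, 1753: 30 days (April has 30).
May 17, 1753 → Jun 17, 1753: 31 days (May has 31).
Jun 17, 1753 → Jul 17, 1753: 30 days (June has 30).
Jul 17, 1753 → Jul 28, 1753: 11 days.
Total: 558 days.

558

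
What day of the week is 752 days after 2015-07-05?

Jul 5, 2015 is a Sunday.
752 mod 7 = 3, so 752 days after a Sunday is Sunday + 3 = Wednesday.

Wednesday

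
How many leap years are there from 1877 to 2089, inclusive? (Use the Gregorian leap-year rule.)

52

Multiples of 4 in [1877,2089]: 53.
Of those, multiples of 100: 2 (not leap unless ÷400).
Multiples of 400: 1.
Leap years = 53 − 2 + 1 = 52.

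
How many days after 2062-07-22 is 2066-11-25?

Jul 22, 2062 → Jul 22, 2063: 365 days.
Jul 22, 2063 → Jul 22, 2064: 366 days (Feb 29, 2064 is in that span).
Jul 22, 2064 → Jul 22, 2065: 365 days.
Jul 22, 2065 → Jul 22, 2066: 365 days.
Jul 22, 2066 → Aug 22, 2066: 31 days (July has 31).
Aug 22, 2066 → Sep 22, 2066: 31 days (August has 31).
Sep 22, 2066 → Oct 22, 2066: 30 days (September has 30).
Oct 22, 2066 → Nov 22, 2066: 31 days (October has 31).
Nov 22, 2066 → Nov 25, 2066: 3 days.
Total: 1587 days.

1587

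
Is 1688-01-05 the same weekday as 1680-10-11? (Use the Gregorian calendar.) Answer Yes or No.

No

From Oct 11, 1680 to Jan 5, 1688 is 2642 days.
2642 mod 7 = 3, so they are different weekdays.
(Oct 11, 1680 is a Friday; Jan 5, 1688 is a Monday.)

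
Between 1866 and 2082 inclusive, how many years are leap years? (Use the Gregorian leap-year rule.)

53

Multiples of 4 in [1866,2082]: 54.
Of those, multiples of 100: 2 (not leap unless ÷400).
Multiples of 400: 1.
Leap years = 54 − 2 + 1 = 53.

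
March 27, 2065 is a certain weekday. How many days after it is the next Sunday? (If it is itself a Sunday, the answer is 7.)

2

Mar 27, 2065 is a Friday.
From Friday to the next Sunday is 2 days.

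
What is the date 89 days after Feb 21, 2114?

May 21, 2114

Feb has 28 days: +8 → Mar 1, 2114 (81 left).
Mar has 31 days: +31 → Apr 1, 2114 (50 left).
Apr has 30 days: +30 → May 1, 2114 (20 left).
+20 → May 21, 2114.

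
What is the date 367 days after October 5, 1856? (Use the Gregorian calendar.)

Oct has 31 days: +27 → Nov 1, 1856 (340 left).
Nov has 30 days: +30 → Dec 1, 1856 (310 left).
Dec has 31 days: +31 → Jan 1, 1857 (279 left).
Jan has 31 days: +31 → Feb 1, 1857 (248 left).
Feb has 28 days: +28 → Mar 1, 1857 (220 left).
Mar has 31 days: +31 → Apr 1, 1857 (189 left).
Apr has 30 days: +30 → May 1, 1857 (159 left).
May has 31 days: +31 → Jun 1, 1857 (128 left).
Jun has 30 days: +30 → Jul 1, 1857 (98 left).
Jul has 31 days: +31 → Aug 1, 1857 (67 left).
Aug has 31 days: +31 → Sep 1, 1857 (36 left).
Sep has 30 days: +30 → Oct 1, 1857 (6 left).
+6 → Oct 7, 1857.

October 7, 1857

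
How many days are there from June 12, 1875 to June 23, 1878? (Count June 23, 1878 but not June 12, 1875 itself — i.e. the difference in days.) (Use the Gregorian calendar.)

Jun 12, 1875 → Jun 12, 1876: 366 days (Feb 29, 1876 is in that span).
Jun 12, 1876 → Jun 12, 1877: 365 days.
Jun 12, 1877 → Jul 12, 1877: 30 days (June has 30).
Jul 12, 1877 → Aug 12, 1877: 31 days (July has 31).
Aug 12, 1877 → Sep 12, 1877: 31 days (August has 31).
Sep 12, 1877 → Oct 12, 1877: 30 days (September has 30).
Oct 12, 1877 → Nov 12, 1877: 31 days (October has 31).
Nov 12, 1877 → Dec 12, 1877: 30 days (November has 30).
Dec 12, 1877 → Jan 12, 1878: 31 days (December has 31).
Jan 12, 1878 → Feb 12, 1878: 31 days (January has 31).
Feb 12, 1878 → Mar 12, 1878: 28 days (February has 28).
Mar 12, 1878 → Apr 12, 1878: 31 days (March has 31).
Apr 12, 1878 → May 12, 1878: 30 days (April has 30).
May 12, 1878 → Jun 12, 1878: 31 days (May has 31).
Jun 12, 1878 → Jun 23, 1878: 11 days.
Total: 1107 days.

1107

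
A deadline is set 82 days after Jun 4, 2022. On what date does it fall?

Jun has 30 days: +27 → Jul 1, 2022 (55 left).
Jul has 31 days: +31 → Aug 1, 2022 (24 left).
+24 → Aug 25, 2022.

August 25, 2022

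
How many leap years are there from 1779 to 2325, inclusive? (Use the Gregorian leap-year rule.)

Multiples of 4 in [1779,2325]: 137.
Of those, multiples of 100: 6 (not leap unless ÷400).
Multiples of 400: 1.
Leap years = 137 − 6 + 1 = 132.

132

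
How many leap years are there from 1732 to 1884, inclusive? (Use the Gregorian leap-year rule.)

38

Multiples of 4 in [1732,1884]: 39.
Of those, multiples of 100: 1 (not leap unless ÷400).
Multiples of 400: 0.
Leap years = 39 − 1 + 0 = 38.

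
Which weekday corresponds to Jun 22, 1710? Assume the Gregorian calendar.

Sunday

Doomsday rule: the anchor day for the 1700s is Sunday. For year 10: 10÷12 = 0 r 10, and 10÷4 = 2, so 0+10+2 = 12.
Sunday + 12 ≡ Friday — that's 1710's doomsday.
In June the doomsday date is Jun 6.
Jun 22 is 16 days after Jun 6; 16 mod 7 = 2, so Friday + 2 = Sunday.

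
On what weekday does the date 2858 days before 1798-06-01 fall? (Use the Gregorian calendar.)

Jun 1, 1798 is a Friday.
2858 mod 7 = 2, so 2858 days before a Friday is Friday − 2 = Wednesday.

Wednesday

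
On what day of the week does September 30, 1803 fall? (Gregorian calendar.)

Friday

Doomsday rule: the anchor day for the 1800s is Friday. For year 03: 3÷12 = 0 r 3, and 3÷4 = 0, so 0+3+0 = 3.
Friday + 3 ≡ Monday — that's 1803's doomsday.
In September the doomsday date is Sep 5.
Sep 30 is 25 days after Sep 5; 25 mod 7 = 4, so Monday + 4 = Friday.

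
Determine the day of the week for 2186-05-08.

Doomsday rule: the anchor day for the 2100s is Sunday. For year 86: 86÷12 = 7 r 2, and 2÷4 = 0, so 7+2+0 = 9.
Sunday + 9 ≡ Tuesday — that's 2186's doomsday.
In May the doomsday date is May 9.
May 8 is 1 day before May 9; 1 mod 7 = 1, so Tuesday − 1 = Monday.

Monday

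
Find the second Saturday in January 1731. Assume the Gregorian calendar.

January 1, 1731 is a Monday.
The first Saturday is therefore January 6 (5 days later).
The second Saturday is 6 + 1×7 = January 13.

January 13, 1731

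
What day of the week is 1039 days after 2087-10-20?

Oct 20, 2087 is a Monday.
1039 mod 7 = 3, so 1039 days after a Monday is Monday + 3 = Thursday.

Thursday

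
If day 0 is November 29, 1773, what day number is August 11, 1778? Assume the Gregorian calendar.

Nov 29, 1773 → Nov 29, 1774: 365 days.
Nov 29, 1774 → Nov 29, 1775: 365 days.
Nov 29, 1775 → Nov 29, 1776: 366 days (Feb 29, 1776 is in that span).
Nov 29, 1776 → Nov 29, 1777: 365 days.
Nov 29, 1777 → Dec 29, 1777: 30 days (November has 30).
Dec 29, 1777 → Jan 29, 1778: 31 days (December has 31).
Jan 29, 1778 → Feb 28, 1778: 30 days (January has 31).
Feb 28, 1778 → Mar 28, 1778: 28 days (February has 28).
Mar 28, 1778 → Apr 28, 1778: 31 days (March has 31).
Apr 28, 1778 → May 28, 1778: 30 days (April has 30).
May 28, 1778 → Jun 28, 1778: 31 days (May has 31).
Jun 28, 1778 → Jul 28, 1778: 30 days (June has 30).
Jul 28, 1778 → Aug 11, 1778: 14 days.
Total: 1716 days.

1716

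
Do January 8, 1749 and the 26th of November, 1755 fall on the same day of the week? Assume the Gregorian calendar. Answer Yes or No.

Yes

From Jan 8, 1749 to Nov 26, 1755 is 2513 days.
2513 mod 7 = 0, so they are the same weekday.
(Jan 8, 1749 is a Wednesday; Nov 26, 1755 is a Wednesday.)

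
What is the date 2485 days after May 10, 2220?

February 28, 2227

+365 (one year) → May 10, 2221 (2120 left).
+365 (one year) → May 10, 2222 (1755 left).
+365 (one year) → May 10, 2223 (1390 left).
+366 (one year; includes Feb 29, 2224) → May 10, 2224 (1024 left).
+365 (one year) → May 10, 2225 (659 left).
+365 (one year) → May 10, 2226 (294 left).
May has 31 days: +22 → Jun 1, 2226 (272 left).
Jun has 30 days: +30 → Jul 1, 2226 (242 left).
Jul has 31 days: +31 → Aug 1, 2226 (211 left).
Aug has 31 days: +31 → Sep 1, 2226 (180 left).
Sep has 30 days: +30 → Oct 1, 2226 (150 left).
Oct has 31 days: +31 → Nov 1, 2226 (119 left).
Nov has 30 days: +30 → Dec 1, 2226 (89 left).
Dec has 31 days: +31 → Jan 1, 2227 (58 left).
Jan has 31 days: +31 → Feb 1, 2227 (27 left).
+27 → Feb 28, 2227.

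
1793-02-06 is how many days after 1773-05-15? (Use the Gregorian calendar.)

May 15, 1773 → May 15, 1774: 365 days.
May 15, 1774 → May 15, 1775: 365 days.
May 15, 1775 → May 15, 1776: 366 days (Feb 29, 1776 is in that span).
May 15, 1776 → May 15, 1777: 365 days.
May 15, 1777 → May 15, 1778: 365 days.
May 15, 1778 → May 15, 1779: 365 days.
May 15, 1779 → May 15, 1780: 366 days (Feb 29, 1780 is in that span).
May 15, 1780 → May 15, 1781: 365 days.
May 15, 1781 → May 15, 1782: 365 days.
May 15, 1782 → May 15, 1783: 365 days.
May 15, 1783 → May 15, 1784: 366 days (Feb 29, 1784 is in that span).
May 15, 1784 → May 15, 1785: 365 days.
May 15, 1785 → May 15, 1786: 365 days.
May 15, 1786 → May 15, 1787: 365 days.
May 15, 1787 → May 15, 1788: 366 days (Feb 29, 1788 is in that span).
May 15, 1788 → May 15, 1789: 365 days.
May 15, 1789 → May 15, 1790: 365 days.
May 15, 1790 → May 15, 1791: 365 days.
May 15, 1791 → May 15, 1792: 366 days (Feb 29, 1792 is in that span).
May 15, 1792 → Jun 15, 1792: 31 days (May has 31).
Jun 15, 1792 → Jul 15, 1792: 30 days (June has 30).
Jul 15, 1792 → Aug 15, 1792: 31 days (July has 31).
Aug 15, 1792 → Sep 15, 1792: 31 days (August has 31).
Sep 15, 1792 → Oct 15, 1792: 30 days (September has 30).
Oct 15, 1792 → Nov 15, 1792: 31 days (October has 31).
Nov 15, 1792 → Dec 15, 1792: 30 days (November has 30).
Dec 15, 1792 → Jan 15, 1793: 31 days (December has 31).
Jan 15, 1793 → Feb 6, 1793: 22 days.
Total: 7207 days.

7207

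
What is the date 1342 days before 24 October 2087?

February 20, 2084

−365 (one year) → Oct 24, 2086 (977 left).
−365 (one year) → Oct 24, 2085 (612 left).
−365 (one year) → Oct 24, 2084 (247 left).
−24 → Sep 30, 2084 (end of Sep, 30 days; 223 left).
−30 → Aug 31, 2084 (end of Aug, 31 days; 193 left).
−31 → Jul 31, 2084 (end of Jul, 31 days; 162 left).
−31 → Jun 30, 2084 (end of Jun, 30 days; 131 left).
−30 → May 31, 2084 (end of May, 31 days; 101 left).
−31 → Apr 30, 2084 (end of Apr, 30 days; 70 left).
−30 → Mar 31, 2084 (end of Mar, 31 days; 40 left).
−31 → Feb 29, 2084 (end of Feb, 29 days; 9 left).
−9 → Feb 20, 2084.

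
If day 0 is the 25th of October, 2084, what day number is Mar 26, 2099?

Oct 25, 2084 → Oct 25, 2085: 365 days.
Oct 25, 2085 → Oct 25, 2086: 365 days.
Oct 25, 2086 → Oct 25, 2087: 365 days.
Oct 25, 2087 → Oct 25, 2088: 366 days (Feb 29, 2088 is in that span).
Oct 25, 2088 → Oct 25, 2089: 365 days.
Oct 25, 2089 → Oct 25, 2090: 365 days.
Oct 25, 2090 → Oct 25, 2091: 365 days.
Oct 25, 2091 → Oct 25, 2092: 366 days (Feb 29, 2092 is in that span).
Oct 25, 2092 → Oct 25, 2093: 365 days.
Oct 25, 2093 → Oct 25, 2094: 365 days.
Oct 25, 2094 → Oct 25, 2095: 365 days.
Oct 25, 2095 → Oct 25, 2096: 366 days (Feb 29, 2096 is in that span).
Oct 25, 2096 → Oct 25, 2097: 365 days.
Oct 25, 2097 → Oct 25, 2098: 365 days.
Oct 25, 2098 → Nov 25, 2098: 31 days (October has 31).
Nov 25, 2098 → Dec 25, 2098: 30 days (November has 30).
Dec 25, 2098 → Jan 25, 2099: 31 days (December has 31).
Jan 25, 2099 → Feb 25, 2099: 31 days (January has 31).
Feb 25, 2099 → Mar 25, 2099: 28 days (February has 28).
Mar 25, 2099 → Mar 26, 2099: 1 days.
Total: 5265 days.

5265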